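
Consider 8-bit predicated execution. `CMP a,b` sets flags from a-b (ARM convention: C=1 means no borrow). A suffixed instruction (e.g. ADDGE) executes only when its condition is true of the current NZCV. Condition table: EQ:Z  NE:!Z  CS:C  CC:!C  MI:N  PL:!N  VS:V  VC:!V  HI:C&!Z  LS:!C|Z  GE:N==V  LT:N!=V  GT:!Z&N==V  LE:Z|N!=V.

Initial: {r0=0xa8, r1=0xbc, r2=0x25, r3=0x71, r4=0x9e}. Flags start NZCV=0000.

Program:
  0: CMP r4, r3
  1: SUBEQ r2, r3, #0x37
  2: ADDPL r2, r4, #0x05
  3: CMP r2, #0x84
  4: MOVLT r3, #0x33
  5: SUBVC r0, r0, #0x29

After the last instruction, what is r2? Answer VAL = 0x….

0: ✓ CMP  NZCV=0011
1: · SUBEQ
2: ✓ ADDPL  r2←0xa3
3: ✓ CMP  NZCV=0010
4: · MOVLT
5: ✓ SUBVC  r0←0x7f

VAL = 0xa3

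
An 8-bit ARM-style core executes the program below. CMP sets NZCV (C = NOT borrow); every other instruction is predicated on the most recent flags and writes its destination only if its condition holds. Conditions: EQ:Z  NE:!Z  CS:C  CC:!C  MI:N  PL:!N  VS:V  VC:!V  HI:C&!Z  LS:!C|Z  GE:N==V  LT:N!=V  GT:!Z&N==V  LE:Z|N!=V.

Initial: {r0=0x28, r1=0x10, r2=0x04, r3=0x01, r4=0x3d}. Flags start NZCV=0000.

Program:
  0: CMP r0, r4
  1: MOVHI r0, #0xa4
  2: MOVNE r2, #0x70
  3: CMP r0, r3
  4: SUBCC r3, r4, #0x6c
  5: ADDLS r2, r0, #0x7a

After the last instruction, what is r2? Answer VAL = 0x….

VAL = 0x70

[0] flags=1000 → (cmp)
[1] flags=1000 HI?F → skip
[2] flags=1000 NE?T → r2=0x70
[3] flags=0010 → (cmp)
[4] flags=0010 CC?F → skip
[5] flags=0010 LS?F → skip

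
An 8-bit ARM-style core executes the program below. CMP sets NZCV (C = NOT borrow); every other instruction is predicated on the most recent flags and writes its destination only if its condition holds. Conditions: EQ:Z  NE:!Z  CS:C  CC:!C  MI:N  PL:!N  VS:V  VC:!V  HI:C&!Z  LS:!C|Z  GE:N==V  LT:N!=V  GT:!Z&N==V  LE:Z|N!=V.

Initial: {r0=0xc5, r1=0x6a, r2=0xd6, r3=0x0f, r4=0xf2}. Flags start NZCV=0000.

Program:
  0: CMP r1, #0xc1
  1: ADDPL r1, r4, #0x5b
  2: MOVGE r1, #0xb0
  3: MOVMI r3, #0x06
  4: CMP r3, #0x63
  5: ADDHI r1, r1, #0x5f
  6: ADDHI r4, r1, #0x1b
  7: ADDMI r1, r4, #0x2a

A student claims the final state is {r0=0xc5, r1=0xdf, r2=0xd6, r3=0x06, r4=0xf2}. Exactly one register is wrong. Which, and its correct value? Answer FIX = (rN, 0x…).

FIX = (r1, 0x1c)

[0] flags=1001 → (cmp)
[1] flags=1001 PL?F → skip
[2] flags=1001 GE?T → r1=0xb0
[3] flags=1001 MI?T → r3=0x06
[4] flags=1000 → (cmp)
[5] flags=1000 HI?F → skip
[6] flags=1000 HI?F → skip
[7] flags=1000 MI?T → r1=0x1c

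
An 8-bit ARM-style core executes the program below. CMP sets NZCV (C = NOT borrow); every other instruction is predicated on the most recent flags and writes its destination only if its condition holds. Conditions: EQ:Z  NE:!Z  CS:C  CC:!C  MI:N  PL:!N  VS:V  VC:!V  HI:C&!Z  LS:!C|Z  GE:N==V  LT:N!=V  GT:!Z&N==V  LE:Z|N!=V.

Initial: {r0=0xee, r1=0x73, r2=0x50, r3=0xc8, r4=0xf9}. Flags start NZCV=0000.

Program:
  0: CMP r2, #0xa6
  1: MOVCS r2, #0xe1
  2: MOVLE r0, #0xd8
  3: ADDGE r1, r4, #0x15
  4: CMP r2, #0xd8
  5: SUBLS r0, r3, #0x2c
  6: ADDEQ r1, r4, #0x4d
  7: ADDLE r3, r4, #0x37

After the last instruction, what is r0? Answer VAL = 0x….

VAL = 0x9c

[0] flags=1001 → (cmp)
[1] flags=1001 CS?F → skip
[2] flags=1001 LE?F → skip
[3] flags=1001 GE?T → r1=0x0e
[4] flags=0000 → (cmp)
[5] flags=0000 LS?T → r0=0x9c
[6] flags=0000 EQ?F → skip
[7] flags=0000 LE?F → skip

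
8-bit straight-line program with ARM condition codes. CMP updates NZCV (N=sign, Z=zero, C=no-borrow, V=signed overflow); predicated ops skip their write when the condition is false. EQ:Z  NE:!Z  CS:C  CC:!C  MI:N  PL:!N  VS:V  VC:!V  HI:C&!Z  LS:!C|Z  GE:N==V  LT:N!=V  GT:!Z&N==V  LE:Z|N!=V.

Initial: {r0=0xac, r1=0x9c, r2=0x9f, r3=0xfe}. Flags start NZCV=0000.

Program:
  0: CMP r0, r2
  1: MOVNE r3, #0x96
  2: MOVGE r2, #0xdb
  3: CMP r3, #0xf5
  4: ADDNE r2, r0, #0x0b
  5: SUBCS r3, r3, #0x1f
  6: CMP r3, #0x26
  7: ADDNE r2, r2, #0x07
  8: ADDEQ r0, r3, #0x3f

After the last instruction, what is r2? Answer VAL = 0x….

VAL = 0xbe

[0] flags=0010 → (cmp)
[1] flags=0010 NE?T → r3=0x96
[2] flags=0010 GE?T → r2=0xdb
[3] flags=1000 → (cmp)
[4] flags=1000 NE?T → r2=0xb7
[5] flags=1000 CS?F → skip
[6] flags=0011 → (cmp)
[7] flags=0011 NE?T → r2=0xbe
[8] flags=0011 EQ?F → skip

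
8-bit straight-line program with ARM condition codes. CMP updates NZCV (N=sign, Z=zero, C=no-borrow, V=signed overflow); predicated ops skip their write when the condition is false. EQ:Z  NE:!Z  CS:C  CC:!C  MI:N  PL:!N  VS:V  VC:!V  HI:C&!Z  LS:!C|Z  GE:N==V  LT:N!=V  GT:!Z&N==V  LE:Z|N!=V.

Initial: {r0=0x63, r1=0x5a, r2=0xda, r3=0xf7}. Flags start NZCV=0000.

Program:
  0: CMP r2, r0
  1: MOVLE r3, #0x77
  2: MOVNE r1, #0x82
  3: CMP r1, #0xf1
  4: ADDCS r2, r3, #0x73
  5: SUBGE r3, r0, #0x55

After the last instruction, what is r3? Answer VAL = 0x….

[0] flags=0011 → (cmp)
[1] flags=0011 LE?T → r3=0x77
[2] flags=0011 NE?T → r1=0x82
[3] flags=1000 → (cmp)
[4] flags=1000 CS?F → skip
[5] flags=1000 GE?F → skip

VAL = 0x77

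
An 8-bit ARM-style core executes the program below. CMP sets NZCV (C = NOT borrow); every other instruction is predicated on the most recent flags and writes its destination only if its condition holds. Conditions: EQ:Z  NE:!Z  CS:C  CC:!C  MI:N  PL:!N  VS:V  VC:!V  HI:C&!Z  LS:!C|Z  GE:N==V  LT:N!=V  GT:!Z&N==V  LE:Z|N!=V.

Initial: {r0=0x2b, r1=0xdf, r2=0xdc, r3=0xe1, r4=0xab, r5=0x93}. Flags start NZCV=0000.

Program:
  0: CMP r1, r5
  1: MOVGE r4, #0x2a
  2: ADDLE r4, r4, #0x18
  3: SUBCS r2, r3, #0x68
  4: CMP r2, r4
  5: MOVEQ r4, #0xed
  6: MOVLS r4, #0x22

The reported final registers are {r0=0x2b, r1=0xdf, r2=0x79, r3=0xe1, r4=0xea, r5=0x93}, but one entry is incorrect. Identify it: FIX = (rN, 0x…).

0: ✓ CMP  NZCV=0010
1: ✓ MOVGE  r4←0x2a
2: · ADDLE
3: ✓ SUBCS  r2←0x79
4: ✓ CMP  NZCV=0010
5: · MOVEQ
6: · MOVLS

FIX = (r4, 0x2a)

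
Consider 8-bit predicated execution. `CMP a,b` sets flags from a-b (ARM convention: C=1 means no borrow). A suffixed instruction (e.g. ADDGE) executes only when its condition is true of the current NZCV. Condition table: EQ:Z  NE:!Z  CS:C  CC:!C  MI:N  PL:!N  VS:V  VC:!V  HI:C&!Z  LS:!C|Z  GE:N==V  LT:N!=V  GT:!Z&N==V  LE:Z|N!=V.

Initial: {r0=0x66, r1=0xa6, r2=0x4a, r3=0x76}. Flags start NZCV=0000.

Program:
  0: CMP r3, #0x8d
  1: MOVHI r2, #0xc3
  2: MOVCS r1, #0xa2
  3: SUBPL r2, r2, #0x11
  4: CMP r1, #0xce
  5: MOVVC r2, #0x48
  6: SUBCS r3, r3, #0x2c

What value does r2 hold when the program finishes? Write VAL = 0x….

VAL = 0x48

[0] flags=1001 → (cmp)
[1] flags=1001 HI?F → skip
[2] flags=1001 CS?F → skip
[3] flags=1001 PL?F → skip
[4] flags=1000 → (cmp)
[5] flags=1000 VC?T → r2=0x48
[6] flags=1000 CS?F → skip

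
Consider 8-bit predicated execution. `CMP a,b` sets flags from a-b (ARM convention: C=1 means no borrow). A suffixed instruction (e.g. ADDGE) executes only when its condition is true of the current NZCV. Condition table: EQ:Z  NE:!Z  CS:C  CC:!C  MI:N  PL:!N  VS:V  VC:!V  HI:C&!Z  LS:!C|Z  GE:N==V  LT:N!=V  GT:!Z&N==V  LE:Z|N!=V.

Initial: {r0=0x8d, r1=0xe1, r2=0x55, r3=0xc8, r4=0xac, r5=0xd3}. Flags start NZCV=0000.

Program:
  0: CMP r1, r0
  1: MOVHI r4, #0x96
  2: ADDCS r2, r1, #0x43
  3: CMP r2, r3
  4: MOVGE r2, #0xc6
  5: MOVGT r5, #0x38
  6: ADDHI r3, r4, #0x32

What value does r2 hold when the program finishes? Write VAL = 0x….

VAL = 0xc6

[0] flags=0010 → (cmp)
[1] flags=0010 HI?T → r4=0x96
[2] flags=0010 CS?T → r2=0x24
[3] flags=0000 → (cmp)
[4] flags=0000 GE?T → r2=0xc6
[5] flags=0000 GT?T → r5=0x38
[6] flags=0000 HI?F → skip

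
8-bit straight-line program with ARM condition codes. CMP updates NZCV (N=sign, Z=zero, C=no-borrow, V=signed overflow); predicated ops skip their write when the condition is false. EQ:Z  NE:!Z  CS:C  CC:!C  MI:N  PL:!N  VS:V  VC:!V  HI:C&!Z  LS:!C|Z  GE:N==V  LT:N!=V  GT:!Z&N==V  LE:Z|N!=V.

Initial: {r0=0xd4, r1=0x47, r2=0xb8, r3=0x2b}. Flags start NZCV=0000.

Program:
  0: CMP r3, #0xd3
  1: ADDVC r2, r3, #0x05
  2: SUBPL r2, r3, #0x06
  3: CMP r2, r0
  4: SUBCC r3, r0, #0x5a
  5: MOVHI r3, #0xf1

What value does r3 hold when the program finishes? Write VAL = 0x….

VAL = 0x7a

[0] flags=0000 → (cmp)
[1] flags=0000 VC?T → r2=0x30
[2] flags=0000 PL?T → r2=0x25
[3] flags=0000 → (cmp)
[4] flags=0000 CC?T → r3=0x7a
[5] flags=0000 HI?F → skip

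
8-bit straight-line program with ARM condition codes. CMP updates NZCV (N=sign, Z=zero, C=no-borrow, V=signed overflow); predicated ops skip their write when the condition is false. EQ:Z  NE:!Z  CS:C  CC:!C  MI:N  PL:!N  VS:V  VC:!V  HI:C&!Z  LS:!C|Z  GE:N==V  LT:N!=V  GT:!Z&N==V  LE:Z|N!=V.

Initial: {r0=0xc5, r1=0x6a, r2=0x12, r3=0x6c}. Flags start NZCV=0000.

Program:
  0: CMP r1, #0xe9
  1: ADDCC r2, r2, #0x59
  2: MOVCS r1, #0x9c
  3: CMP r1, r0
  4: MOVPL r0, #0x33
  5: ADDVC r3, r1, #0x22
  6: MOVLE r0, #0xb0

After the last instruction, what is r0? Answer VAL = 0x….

VAL = 0xc5

[0] flags=1001 → (cmp)
[1] flags=1001 CC?T → r2=0x6b
[2] flags=1001 CS?F → skip
[3] flags=1001 → (cmp)
[4] flags=1001 PL?F → skip
[5] flags=1001 VC?F → skip
[6] flags=1001 LE?F → skip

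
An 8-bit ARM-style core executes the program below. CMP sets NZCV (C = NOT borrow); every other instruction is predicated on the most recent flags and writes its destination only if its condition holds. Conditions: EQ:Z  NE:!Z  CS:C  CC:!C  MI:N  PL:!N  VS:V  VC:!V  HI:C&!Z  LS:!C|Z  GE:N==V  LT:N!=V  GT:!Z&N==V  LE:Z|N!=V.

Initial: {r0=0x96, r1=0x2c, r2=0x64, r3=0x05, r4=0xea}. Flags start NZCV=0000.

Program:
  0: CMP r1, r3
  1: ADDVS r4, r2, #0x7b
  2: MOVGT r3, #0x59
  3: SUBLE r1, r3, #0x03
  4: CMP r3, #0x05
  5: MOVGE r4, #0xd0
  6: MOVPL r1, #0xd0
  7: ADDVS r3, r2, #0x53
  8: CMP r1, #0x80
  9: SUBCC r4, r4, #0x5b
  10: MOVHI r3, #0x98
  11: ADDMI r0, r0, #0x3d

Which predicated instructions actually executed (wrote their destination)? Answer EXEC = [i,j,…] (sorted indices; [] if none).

[0] flags=0010 → (cmp)
[1] flags=0010 VS?F → skip
[2] flags=0010 GT?T → r3=0x59
[3] flags=0010 LE?F → skip
[4] flags=0010 → (cmp)
[5] flags=0010 GE?T → r4=0xd0
[6] flags=0010 PL?T → r1=0xd0
[7] flags=0010 VS?F → skip
[8] flags=0010 → (cmp)
[9] flags=0010 CC?F → skip
[10] flags=0010 HI?T → r3=0x98
[11] flags=0010 MI?F → skip

EXEC = [2,5,6,10]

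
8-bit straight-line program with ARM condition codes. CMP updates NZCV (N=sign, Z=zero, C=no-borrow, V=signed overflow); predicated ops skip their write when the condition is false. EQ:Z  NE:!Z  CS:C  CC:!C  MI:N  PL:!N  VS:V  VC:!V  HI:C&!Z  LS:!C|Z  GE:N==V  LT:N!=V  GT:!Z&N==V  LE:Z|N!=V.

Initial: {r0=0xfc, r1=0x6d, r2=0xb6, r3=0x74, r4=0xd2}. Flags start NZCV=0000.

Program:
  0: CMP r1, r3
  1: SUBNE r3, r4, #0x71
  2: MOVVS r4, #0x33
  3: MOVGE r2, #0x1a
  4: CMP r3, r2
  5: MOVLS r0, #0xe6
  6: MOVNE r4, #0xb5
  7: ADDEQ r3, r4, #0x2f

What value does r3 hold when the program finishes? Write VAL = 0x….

[0] flags=1000 → (cmp)
[1] flags=1000 NE?T → r3=0x61
[2] flags=1000 VS?F → skip
[3] flags=1000 GE?F → skip
[4] flags=1001 → (cmp)
[5] flags=1001 LS?T → r0=0xe6
[6] flags=1001 NE?T → r4=0xb5
[7] flags=1001 EQ?F → skip

VAL = 0x61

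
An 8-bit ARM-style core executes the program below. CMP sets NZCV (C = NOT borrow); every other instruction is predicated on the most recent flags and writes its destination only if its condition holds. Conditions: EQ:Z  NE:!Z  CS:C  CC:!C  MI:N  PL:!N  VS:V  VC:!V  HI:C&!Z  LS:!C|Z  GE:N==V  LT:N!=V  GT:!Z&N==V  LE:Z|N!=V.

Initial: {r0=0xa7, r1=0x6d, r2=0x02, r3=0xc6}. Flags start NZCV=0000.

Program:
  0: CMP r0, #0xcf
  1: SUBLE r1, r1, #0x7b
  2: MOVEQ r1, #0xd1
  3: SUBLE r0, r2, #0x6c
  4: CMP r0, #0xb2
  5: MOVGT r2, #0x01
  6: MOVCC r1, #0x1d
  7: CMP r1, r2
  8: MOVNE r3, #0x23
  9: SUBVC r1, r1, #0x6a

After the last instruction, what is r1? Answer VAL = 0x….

VAL = 0xb3

0: ✓ CMP  NZCV=1000
1: ✓ SUBLE  r1←0xf2
2: · MOVEQ
3: ✓ SUBLE  r0←0x96
4: ✓ CMP  NZCV=1000
5: · MOVGT
6: ✓ MOVCC  r1←0x1d
7: ✓ CMP  NZCV=0010
8: ✓ MOVNE  r3←0x23
9: ✓ SUBVC  r1←0xb3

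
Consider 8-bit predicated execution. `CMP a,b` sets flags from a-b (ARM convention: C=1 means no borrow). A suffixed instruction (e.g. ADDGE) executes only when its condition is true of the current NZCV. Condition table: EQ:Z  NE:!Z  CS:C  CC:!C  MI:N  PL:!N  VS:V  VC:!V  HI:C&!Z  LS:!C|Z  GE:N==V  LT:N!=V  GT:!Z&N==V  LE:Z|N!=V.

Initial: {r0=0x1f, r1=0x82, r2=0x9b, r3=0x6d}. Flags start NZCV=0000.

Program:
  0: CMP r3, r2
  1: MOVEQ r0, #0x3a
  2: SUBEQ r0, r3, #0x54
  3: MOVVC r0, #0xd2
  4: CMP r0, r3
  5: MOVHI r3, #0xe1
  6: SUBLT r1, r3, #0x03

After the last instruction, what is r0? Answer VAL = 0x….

[0] flags=1001 → (cmp)
[1] flags=1001 EQ?F → skip
[2] flags=1001 EQ?F → skip
[3] flags=1001 VC?F → skip
[4] flags=1000 → (cmp)
[5] flags=1000 HI?F → skip
[6] flags=1000 LT?T → r1=0x6a

VAL = 0x1f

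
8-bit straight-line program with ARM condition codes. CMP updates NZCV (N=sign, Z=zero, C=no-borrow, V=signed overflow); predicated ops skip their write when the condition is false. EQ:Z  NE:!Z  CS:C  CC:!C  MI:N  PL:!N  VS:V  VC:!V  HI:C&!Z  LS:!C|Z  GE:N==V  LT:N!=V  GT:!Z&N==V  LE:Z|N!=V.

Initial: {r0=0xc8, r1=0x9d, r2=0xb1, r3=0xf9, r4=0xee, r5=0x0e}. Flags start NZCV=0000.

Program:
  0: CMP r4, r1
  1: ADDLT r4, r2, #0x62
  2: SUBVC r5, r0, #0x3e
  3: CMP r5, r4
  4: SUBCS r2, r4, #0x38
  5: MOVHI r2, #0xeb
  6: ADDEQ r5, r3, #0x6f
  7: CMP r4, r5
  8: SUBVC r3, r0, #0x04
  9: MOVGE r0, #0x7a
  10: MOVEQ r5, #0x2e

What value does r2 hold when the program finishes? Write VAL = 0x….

VAL = 0xb1

0: ✓ CMP  NZCV=0010
1: · ADDLT
2: ✓ SUBVC  r5←0x8a
3: ✓ CMP  NZCV=1000
4: · SUBCS
5: · MOVHI
6: · ADDEQ
7: ✓ CMP  NZCV=0010
8: ✓ SUBVC  r3←0xc4
9: ✓ MOVGE  r0←0x7a
10: · MOVEQ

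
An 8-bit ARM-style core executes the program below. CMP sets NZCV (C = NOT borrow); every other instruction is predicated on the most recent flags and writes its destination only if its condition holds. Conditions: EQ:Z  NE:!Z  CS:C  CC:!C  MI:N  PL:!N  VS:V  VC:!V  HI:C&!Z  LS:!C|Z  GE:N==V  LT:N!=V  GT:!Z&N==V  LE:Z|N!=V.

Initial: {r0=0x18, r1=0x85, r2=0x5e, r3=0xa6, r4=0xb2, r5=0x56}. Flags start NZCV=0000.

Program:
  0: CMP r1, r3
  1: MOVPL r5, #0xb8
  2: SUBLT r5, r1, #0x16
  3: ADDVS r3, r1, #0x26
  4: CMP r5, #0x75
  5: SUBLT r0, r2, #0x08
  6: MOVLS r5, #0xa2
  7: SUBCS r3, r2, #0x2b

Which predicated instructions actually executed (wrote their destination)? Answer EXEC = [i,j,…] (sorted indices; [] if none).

[0] flags=1000 → (cmp)
[1] flags=1000 PL?F → skip
[2] flags=1000 LT?T → r5=0x6f
[3] flags=1000 VS?F → skip
[4] flags=1000 → (cmp)
[5] flags=1000 LT?T → r0=0x56
[6] flags=1000 LS?T → r5=0xa2
[7] flags=1000 CS?F → skip

EXEC = [2,5,6]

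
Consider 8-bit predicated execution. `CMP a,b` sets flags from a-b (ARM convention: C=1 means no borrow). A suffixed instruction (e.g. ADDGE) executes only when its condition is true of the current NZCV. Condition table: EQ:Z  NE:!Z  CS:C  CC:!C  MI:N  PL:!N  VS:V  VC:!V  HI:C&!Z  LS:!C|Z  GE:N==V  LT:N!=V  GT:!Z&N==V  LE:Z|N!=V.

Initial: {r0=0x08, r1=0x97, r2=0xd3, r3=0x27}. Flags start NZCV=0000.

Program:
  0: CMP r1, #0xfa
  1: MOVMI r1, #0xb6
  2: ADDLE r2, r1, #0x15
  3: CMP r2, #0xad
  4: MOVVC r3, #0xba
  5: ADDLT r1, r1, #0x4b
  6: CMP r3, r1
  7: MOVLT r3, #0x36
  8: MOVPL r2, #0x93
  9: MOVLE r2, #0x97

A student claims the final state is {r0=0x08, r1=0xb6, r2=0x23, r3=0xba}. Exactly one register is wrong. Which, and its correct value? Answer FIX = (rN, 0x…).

FIX = (r2, 0x93)

[0] flags=1000 → (cmp)
[1] flags=1000 MI?T → r1=0xb6
[2] flags=1000 LE?T → r2=0xcb
[3] flags=0010 → (cmp)
[4] flags=0010 VC?T → r3=0xba
[5] flags=0010 LT?F → skip
[6] flags=0010 → (cmp)
[7] flags=0010 LT?F → skip
[8] flags=0010 PL?T → r2=0x93
[9] flags=0010 LE?F → skip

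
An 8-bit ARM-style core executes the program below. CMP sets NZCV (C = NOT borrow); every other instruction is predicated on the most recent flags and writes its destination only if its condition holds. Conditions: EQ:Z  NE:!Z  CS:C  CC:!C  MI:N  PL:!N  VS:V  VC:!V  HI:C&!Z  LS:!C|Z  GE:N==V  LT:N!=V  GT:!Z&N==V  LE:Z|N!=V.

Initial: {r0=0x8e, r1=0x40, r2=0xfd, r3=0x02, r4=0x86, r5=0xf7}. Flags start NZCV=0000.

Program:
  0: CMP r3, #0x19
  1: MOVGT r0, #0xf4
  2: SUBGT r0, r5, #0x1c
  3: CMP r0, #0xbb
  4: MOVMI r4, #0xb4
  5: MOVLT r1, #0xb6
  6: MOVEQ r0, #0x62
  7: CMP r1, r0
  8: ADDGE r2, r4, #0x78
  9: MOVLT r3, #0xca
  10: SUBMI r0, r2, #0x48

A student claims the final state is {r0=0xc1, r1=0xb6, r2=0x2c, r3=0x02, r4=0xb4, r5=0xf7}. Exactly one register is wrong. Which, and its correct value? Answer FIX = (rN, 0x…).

FIX = (r0, 0x8e)

[0] flags=1000 → (cmp)
[1] flags=1000 GT?F → skip
[2] flags=1000 GT?F → skip
[3] flags=1000 → (cmp)
[4] flags=1000 MI?T → r4=0xb4
[5] flags=1000 LT?T → r1=0xb6
[6] flags=1000 EQ?F → skip
[7] flags=0010 → (cmp)
[8] flags=0010 GE?T → r2=0x2c
[9] flags=0010 LT?F → skip
[10] flags=0010 MI?F → skip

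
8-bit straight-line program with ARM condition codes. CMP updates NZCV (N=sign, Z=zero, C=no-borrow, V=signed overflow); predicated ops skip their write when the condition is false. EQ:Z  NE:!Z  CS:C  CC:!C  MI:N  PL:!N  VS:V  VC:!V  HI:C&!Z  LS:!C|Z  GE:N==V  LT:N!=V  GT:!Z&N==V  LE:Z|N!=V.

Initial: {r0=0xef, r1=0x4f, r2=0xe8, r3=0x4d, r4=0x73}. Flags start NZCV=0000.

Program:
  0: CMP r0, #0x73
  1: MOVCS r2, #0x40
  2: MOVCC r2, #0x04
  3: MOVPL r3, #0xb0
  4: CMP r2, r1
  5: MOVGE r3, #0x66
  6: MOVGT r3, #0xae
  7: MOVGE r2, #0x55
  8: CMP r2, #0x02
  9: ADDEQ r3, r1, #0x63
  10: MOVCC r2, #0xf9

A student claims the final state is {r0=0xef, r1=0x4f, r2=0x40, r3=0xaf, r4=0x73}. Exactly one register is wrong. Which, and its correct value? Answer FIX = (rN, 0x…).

0: ✓ CMP  NZCV=0011
1: ✓ MOVCS  r2←0x40
2: · MOVCC
3: ✓ MOVPL  r3←0xb0
4: ✓ CMP  NZCV=1000
5: · MOVGE
6: · MOVGT
7: · MOVGE
8: ✓ CMP  NZCV=0010
9: · ADDEQ
10: · MOVCC

FIX = (r3, 0xb0)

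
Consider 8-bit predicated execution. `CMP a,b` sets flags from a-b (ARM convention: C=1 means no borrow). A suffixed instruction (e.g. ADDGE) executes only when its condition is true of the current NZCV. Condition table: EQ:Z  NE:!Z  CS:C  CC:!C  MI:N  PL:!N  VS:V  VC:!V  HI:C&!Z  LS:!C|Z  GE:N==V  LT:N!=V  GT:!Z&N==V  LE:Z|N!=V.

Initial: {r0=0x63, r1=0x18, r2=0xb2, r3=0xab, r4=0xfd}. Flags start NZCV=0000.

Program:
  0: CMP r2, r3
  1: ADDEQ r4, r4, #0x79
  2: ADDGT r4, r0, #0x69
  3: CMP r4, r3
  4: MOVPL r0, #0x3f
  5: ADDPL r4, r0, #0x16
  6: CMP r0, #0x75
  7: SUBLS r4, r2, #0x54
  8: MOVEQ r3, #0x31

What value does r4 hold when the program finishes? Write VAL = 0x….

[0] flags=0010 → (cmp)
[1] flags=0010 EQ?F → skip
[2] flags=0010 GT?T → r4=0xcc
[3] flags=0010 → (cmp)
[4] flags=0010 PL?T → r0=0x3f
[5] flags=0010 PL?T → r4=0x55
[6] flags=1000 → (cmp)
[7] flags=1000 LS?T → r4=0x5e
[8] flags=1000 EQ?F → skip

VAL = 0x5e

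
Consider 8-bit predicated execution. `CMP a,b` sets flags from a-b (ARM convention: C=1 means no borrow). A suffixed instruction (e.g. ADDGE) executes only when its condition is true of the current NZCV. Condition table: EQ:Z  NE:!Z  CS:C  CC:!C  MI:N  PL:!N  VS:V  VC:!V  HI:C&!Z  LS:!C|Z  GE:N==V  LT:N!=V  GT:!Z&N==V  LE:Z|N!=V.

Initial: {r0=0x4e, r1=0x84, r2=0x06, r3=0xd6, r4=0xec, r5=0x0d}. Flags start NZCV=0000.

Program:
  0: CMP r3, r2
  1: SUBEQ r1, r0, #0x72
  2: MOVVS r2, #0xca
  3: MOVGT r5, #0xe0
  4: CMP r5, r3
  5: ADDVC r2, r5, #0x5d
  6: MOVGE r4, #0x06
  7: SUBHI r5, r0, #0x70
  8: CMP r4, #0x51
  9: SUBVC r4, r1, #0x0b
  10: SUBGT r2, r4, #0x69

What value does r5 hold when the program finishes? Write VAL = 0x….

0: ✓ CMP  NZCV=1010
1: · SUBEQ
2: · MOVVS
3: · MOVGT
4: ✓ CMP  NZCV=0000
5: ✓ ADDVC  r2←0x6a
6: ✓ MOVGE  r4←0x06
7: · SUBHI
8: ✓ CMP  NZCV=1000
9: ✓ SUBVC  r4←0x79
10: · SUBGT

VAL = 0x0d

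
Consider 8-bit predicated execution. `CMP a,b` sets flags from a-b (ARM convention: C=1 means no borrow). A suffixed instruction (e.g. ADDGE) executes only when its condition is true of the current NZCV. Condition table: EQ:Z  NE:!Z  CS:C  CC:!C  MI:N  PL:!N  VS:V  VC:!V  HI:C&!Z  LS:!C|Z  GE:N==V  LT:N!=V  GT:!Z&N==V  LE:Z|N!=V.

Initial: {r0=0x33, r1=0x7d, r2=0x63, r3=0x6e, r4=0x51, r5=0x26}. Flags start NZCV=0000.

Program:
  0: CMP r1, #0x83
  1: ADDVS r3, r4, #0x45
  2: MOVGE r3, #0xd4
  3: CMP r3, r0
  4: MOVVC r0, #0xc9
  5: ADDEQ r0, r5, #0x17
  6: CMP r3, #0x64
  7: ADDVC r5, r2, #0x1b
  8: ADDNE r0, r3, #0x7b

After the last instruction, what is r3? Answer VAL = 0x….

VAL = 0xd4

0: ✓ CMP  NZCV=1001
1: ✓ ADDVS  r3←0x96
2: ✓ MOVGE  r3←0xd4
3: ✓ CMP  NZCV=1010
4: ✓ MOVVC  r0←0xc9
5: · ADDEQ
6: ✓ CMP  NZCV=0011
7: · ADDVC
8: ✓ ADDNE  r0←0x4f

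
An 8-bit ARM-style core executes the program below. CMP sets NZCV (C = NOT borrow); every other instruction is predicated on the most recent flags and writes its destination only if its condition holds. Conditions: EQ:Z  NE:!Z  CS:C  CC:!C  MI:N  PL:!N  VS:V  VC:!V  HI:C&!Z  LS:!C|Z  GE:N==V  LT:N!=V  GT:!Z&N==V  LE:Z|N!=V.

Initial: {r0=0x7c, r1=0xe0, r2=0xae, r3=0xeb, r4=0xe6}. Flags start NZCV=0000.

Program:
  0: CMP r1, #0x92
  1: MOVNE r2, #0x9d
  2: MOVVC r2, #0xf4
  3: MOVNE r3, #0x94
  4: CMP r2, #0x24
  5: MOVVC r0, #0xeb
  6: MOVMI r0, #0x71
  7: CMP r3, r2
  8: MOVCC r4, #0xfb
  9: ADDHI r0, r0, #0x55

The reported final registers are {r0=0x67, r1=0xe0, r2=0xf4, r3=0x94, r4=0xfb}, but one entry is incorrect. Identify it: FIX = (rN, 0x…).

[0] flags=0010 → (cmp)
[1] flags=0010 NE?T → r2=0x9d
[2] flags=0010 VC?T → r2=0xf4
[3] flags=0010 NE?T → r3=0x94
[4] flags=1010 → (cmp)
[5] flags=1010 VC?T → r0=0xeb
[6] flags=1010 MI?T → r0=0x71
[7] flags=1000 → (cmp)
[8] flags=1000 CC?T → r4=0xfb
[9] flags=1000 HI?F → skip

FIX = (r0, 0x71)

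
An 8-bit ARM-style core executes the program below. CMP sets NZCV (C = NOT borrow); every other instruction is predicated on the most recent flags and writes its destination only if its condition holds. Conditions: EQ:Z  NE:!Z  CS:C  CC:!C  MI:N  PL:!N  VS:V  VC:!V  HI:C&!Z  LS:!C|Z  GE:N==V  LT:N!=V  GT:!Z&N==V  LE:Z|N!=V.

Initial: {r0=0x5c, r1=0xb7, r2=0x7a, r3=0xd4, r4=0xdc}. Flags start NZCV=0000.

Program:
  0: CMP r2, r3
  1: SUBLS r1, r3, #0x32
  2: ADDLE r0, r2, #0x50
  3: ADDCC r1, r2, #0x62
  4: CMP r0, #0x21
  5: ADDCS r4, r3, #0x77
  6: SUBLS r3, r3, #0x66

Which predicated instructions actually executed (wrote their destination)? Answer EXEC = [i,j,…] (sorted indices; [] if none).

0: ✓ CMP  NZCV=1001
1: ✓ SUBLS  r1←0xa2
2: · ADDLE
3: ✓ ADDCC  r1←0xdc
4: ✓ CMP  NZCV=0010
5: ✓ ADDCS  r4←0x4b
6: · SUBLS

EXEC = [1,3,5]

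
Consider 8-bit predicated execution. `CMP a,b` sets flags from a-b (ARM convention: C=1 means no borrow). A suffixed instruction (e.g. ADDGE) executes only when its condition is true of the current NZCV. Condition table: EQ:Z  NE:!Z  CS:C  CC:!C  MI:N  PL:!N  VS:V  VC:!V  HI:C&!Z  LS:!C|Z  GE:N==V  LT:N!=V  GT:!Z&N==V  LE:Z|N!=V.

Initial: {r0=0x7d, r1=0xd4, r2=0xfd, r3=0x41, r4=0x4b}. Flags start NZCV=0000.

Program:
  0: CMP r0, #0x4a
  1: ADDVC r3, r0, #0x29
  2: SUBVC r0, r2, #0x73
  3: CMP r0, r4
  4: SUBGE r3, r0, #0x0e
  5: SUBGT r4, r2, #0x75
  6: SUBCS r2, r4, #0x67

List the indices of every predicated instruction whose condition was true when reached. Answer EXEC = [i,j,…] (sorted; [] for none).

EXEC = [1,2,6]

[0] flags=0010 → (cmp)
[1] flags=0010 VC?T → r3=0xa6
[2] flags=0010 VC?T → r0=0x8a
[3] flags=0011 → (cmp)
[4] flags=0011 GE?F → skip
[5] flags=0011 GT?F → skip
[6] flags=0011 CS?T → r2=0xe4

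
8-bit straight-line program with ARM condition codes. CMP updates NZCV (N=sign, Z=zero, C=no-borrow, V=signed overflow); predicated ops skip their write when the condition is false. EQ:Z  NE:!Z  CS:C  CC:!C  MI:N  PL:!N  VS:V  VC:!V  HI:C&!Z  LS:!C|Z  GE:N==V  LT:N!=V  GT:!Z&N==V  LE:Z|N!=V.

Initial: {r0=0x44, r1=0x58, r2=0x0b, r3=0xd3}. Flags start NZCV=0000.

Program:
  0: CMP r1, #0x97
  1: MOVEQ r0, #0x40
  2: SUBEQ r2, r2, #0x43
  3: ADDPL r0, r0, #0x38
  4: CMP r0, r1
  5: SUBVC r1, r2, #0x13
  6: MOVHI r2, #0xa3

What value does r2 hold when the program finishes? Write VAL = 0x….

VAL = 0x0b

0: ✓ CMP  NZCV=1001
1: · MOVEQ
2: · SUBEQ
3: · ADDPL
4: ✓ CMP  NZCV=1000
5: ✓ SUBVC  r1←0xf8
6: · MOVHI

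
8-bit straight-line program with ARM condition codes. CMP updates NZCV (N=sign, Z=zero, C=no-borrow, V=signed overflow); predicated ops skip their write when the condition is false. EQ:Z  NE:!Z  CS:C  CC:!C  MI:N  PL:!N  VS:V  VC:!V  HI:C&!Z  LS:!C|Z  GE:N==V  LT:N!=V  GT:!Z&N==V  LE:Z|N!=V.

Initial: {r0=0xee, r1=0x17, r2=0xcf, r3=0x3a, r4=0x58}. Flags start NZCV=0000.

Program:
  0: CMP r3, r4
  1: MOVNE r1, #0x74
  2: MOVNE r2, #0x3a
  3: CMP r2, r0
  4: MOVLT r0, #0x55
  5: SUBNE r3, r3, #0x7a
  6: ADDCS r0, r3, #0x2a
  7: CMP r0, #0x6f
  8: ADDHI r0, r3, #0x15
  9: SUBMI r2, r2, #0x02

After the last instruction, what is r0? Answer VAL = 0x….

VAL = 0xd5

[0] flags=1000 → (cmp)
[1] flags=1000 NE?T → r1=0x74
[2] flags=1000 NE?T → r2=0x3a
[3] flags=0000 → (cmp)
[4] flags=0000 LT?F → skip
[5] flags=0000 NE?T → r3=0xc0
[6] flags=0000 CS?F → skip
[7] flags=0011 → (cmp)
[8] flags=0011 HI?T → r0=0xd5
[9] flags=0011 MI?F → skip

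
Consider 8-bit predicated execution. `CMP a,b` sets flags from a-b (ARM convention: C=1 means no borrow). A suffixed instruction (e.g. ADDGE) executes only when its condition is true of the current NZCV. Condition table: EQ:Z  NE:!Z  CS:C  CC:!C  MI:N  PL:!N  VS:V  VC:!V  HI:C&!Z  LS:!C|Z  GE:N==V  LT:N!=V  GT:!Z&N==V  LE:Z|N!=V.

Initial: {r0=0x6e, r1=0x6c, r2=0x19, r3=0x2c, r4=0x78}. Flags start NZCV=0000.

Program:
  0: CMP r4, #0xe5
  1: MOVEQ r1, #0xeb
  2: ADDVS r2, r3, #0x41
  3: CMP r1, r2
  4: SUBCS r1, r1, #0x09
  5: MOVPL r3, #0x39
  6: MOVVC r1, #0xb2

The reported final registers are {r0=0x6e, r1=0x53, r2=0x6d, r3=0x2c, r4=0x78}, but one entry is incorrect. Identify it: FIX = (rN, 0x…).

FIX = (r1, 0xb2)

[0] flags=1001 → (cmp)
[1] flags=1001 EQ?F → skip
[2] flags=1001 VS?T → r2=0x6d
[3] flags=1000 → (cmp)
[4] flags=1000 CS?F → skip
[5] flags=1000 PL?F → skip
[6] flags=1000 VC?T → r1=0xb2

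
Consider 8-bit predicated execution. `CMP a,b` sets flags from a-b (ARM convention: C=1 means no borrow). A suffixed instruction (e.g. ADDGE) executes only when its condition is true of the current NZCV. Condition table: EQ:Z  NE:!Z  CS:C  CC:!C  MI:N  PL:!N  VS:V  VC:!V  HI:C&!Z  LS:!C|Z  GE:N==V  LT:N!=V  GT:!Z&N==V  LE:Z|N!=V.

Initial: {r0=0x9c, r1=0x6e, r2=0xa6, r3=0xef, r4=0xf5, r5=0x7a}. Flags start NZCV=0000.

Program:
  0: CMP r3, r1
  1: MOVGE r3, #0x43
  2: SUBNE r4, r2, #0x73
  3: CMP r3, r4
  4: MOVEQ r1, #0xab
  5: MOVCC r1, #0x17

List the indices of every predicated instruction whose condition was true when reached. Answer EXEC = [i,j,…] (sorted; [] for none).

[0] flags=1010 → (cmp)
[1] flags=1010 GE?F → skip
[2] flags=1010 NE?T → r4=0x33
[3] flags=1010 → (cmp)
[4] flags=1010 EQ?F → skip
[5] flags=1010 CC?F → skip

EXEC = [2]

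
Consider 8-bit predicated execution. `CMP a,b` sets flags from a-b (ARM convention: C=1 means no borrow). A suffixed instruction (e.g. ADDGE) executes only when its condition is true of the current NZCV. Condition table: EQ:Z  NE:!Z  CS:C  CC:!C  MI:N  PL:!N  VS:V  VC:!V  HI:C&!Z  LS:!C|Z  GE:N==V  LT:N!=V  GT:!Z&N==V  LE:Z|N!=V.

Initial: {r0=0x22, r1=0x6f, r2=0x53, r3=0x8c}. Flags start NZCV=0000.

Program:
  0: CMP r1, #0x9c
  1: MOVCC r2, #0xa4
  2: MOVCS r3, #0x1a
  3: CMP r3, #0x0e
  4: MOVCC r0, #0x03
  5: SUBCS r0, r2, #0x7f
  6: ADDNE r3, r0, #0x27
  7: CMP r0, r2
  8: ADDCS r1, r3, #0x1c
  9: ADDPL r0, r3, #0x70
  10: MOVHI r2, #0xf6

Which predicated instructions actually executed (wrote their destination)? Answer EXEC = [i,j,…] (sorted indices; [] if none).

EXEC = [1,5,6]

0: ✓ CMP  NZCV=1001
1: ✓ MOVCC  r2←0xa4
2: · MOVCS
3: ✓ CMP  NZCV=0011
4: · MOVCC
5: ✓ SUBCS  r0←0x25
6: ✓ ADDNE  r3←0x4c
7: ✓ CMP  NZCV=1001
8: · ADDCS
9: · ADDPL
10: · MOVHI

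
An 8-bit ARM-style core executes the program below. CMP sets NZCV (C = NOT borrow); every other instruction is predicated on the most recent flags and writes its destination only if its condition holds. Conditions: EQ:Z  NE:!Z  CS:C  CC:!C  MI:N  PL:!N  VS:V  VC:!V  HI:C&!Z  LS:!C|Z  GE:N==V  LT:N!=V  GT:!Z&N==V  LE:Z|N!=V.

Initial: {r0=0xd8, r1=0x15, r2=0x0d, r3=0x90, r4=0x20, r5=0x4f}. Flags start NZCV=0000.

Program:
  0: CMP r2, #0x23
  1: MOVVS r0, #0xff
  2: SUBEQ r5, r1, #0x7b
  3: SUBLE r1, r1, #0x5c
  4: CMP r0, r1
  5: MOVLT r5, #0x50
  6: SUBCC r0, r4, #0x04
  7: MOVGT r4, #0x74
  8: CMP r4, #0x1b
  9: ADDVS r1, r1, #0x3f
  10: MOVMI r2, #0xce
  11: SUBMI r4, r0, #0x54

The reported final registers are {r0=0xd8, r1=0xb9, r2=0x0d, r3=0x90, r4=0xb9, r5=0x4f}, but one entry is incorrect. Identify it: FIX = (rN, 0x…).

FIX = (r4, 0x74)

0: ✓ CMP  NZCV=1000
1: · MOVVS
2: · SUBEQ
3: ✓ SUBLE  r1←0xb9
4: ✓ CMP  NZCV=0010
5: · MOVLT
6: · SUBCC
7: ✓ MOVGT  r4←0x74
8: ✓ CMP  NZCV=0010
9: · ADDVS
10: · MOVMI
11: · SUBMI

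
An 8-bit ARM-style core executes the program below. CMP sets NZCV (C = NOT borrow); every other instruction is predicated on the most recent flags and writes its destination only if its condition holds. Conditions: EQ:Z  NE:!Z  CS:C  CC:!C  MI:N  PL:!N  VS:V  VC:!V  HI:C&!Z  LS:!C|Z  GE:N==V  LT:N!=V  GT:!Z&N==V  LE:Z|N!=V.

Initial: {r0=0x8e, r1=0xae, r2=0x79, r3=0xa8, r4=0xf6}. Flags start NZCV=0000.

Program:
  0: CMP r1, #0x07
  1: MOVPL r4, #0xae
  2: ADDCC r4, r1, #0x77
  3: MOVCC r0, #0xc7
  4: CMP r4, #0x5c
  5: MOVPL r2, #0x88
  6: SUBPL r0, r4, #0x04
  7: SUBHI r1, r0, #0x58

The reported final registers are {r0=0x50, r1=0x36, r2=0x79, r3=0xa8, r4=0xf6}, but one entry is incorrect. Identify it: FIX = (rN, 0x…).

FIX = (r0, 0x8e)

0: ✓ CMP  NZCV=1010
1: · MOVPL
2: · ADDCC
3: · MOVCC
4: ✓ CMP  NZCV=1010
5: · MOVPL
6: · SUBPL
7: ✓ SUBHI  r1←0x36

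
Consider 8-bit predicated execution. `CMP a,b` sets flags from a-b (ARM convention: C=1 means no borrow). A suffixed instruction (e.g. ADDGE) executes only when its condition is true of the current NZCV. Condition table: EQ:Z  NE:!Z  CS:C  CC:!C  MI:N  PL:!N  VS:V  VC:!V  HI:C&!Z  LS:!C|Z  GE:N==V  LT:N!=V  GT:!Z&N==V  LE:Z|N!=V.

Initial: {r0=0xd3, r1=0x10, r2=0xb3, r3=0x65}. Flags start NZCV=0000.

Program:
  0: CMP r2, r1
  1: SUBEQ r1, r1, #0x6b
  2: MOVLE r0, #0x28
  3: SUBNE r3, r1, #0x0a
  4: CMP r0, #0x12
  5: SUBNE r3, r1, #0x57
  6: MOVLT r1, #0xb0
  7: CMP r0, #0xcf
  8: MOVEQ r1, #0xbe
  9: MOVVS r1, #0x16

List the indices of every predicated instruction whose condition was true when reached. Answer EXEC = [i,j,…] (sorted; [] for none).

[0] flags=1010 → (cmp)
[1] flags=1010 EQ?F → skip
[2] flags=1010 LE?T → r0=0x28
[3] flags=1010 NE?T → r3=0x06
[4] flags=0010 → (cmp)
[5] flags=0010 NE?T → r3=0xb9
[6] flags=0010 LT?F → skip
[7] flags=0000 → (cmp)
[8] flags=0000 EQ?F → skip
[9] flags=0000 VS?F → skip

EXEC = [2,3,5]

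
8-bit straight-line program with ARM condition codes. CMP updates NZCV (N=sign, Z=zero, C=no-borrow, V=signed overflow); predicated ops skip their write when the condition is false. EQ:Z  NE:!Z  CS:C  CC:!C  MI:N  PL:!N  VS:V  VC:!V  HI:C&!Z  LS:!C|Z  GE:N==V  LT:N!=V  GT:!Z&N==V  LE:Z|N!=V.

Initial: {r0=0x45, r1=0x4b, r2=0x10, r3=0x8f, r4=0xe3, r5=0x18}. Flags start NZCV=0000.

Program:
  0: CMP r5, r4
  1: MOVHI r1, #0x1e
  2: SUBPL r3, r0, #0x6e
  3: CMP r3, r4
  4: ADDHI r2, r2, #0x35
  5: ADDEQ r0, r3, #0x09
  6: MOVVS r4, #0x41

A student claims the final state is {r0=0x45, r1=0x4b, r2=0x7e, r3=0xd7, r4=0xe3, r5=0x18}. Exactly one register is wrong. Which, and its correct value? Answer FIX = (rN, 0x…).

[0] flags=0000 → (cmp)
[1] flags=0000 HI?F → skip
[2] flags=0000 PL?T → r3=0xd7
[3] flags=1000 → (cmp)
[4] flags=1000 HI?F → skip
[5] flags=1000 EQ?F → skip
[6] flags=1000 VS?F → skip

FIX = (r2, 0x10)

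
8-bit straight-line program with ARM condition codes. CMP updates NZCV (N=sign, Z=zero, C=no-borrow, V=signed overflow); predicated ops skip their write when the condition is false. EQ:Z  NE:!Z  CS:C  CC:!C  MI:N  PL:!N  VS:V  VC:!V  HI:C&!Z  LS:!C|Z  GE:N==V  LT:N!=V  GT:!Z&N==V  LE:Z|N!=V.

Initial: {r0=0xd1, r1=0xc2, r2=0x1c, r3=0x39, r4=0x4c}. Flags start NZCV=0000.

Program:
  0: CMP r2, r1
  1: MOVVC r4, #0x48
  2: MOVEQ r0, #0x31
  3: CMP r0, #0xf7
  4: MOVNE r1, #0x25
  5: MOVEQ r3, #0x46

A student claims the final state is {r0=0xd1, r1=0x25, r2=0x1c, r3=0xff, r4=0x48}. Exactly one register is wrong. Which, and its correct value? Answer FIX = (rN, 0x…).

[0] flags=0000 → (cmp)
[1] flags=0000 VC?T → r4=0x48
[2] flags=0000 EQ?F → skip
[3] flags=1000 → (cmp)
[4] flags=1000 NE?T → r1=0x25
[5] flags=1000 EQ?F → skip

FIX = (r3, 0x39)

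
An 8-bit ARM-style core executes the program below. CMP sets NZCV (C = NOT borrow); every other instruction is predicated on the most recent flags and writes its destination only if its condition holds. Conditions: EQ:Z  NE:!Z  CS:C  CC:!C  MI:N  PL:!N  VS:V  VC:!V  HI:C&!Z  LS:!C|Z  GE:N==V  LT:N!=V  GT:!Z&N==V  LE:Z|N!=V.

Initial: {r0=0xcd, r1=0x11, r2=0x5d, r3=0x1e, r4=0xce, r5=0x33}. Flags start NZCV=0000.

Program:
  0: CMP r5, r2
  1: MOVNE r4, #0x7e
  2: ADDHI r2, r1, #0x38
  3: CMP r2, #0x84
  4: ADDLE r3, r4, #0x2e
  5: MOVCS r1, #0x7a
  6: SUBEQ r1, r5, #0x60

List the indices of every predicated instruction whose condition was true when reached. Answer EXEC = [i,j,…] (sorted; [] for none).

EXEC = [1]

[0] flags=1000 → (cmp)
[1] flags=1000 NE?T → r4=0x7e
[2] flags=1000 HI?F → skip
[3] flags=1001 → (cmp)
[4] flags=1001 LE?F → skip
[5] flags=1001 CS?F → skip
[6] flags=1001 EQ?F → skip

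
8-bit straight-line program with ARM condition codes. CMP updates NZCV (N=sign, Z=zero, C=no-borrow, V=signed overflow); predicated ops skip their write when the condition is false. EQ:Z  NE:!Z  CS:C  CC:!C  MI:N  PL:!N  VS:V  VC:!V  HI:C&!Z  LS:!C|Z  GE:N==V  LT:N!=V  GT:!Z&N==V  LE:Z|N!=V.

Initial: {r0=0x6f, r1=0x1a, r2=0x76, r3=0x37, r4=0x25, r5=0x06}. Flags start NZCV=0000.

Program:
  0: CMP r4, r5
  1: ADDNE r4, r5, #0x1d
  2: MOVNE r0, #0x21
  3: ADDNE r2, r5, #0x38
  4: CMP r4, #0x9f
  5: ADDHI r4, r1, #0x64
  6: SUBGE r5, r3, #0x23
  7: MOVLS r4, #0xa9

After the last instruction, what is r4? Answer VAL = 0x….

VAL = 0xa9

0: ✓ CMP  NZCV=0010
1: ✓ ADDNE  r4←0x23
2: ✓ MOVNE  r0←0x21
3: ✓ ADDNE  r2←0x3e
4: ✓ CMP  NZCV=1001
5: · ADDHI
6: ✓ SUBGE  r5←0x14
7: ✓ MOVLS  r4←0xa9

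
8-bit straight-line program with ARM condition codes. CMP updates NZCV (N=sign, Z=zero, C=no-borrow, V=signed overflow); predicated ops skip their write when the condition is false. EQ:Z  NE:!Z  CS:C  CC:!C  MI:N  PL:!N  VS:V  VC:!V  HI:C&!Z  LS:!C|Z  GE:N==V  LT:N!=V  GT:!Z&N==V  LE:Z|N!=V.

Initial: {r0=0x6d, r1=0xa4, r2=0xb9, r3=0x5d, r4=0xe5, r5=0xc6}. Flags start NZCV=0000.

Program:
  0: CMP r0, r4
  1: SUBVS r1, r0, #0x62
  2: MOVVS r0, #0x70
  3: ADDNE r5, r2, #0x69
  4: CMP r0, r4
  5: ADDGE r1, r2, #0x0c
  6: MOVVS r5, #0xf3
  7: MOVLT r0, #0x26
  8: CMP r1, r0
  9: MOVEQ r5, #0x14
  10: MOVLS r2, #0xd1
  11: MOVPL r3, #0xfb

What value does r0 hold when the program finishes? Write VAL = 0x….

VAL = 0x70

[0] flags=1001 → (cmp)
[1] flags=1001 VS?T → r1=0x0b
[2] flags=1001 VS?T → r0=0x70
[3] flags=1001 NE?T → r5=0x22
[4] flags=1001 → (cmp)
[5] flags=1001 GE?T → r1=0xc5
[6] flags=1001 VS?T → r5=0xf3
[7] flags=1001 LT?F → skip
[8] flags=0011 → (cmp)
[9] flags=0011 EQ?F → skip
[10] flags=0011 LS?F → skip
[11] flags=0011 PL?T → r3=0xfb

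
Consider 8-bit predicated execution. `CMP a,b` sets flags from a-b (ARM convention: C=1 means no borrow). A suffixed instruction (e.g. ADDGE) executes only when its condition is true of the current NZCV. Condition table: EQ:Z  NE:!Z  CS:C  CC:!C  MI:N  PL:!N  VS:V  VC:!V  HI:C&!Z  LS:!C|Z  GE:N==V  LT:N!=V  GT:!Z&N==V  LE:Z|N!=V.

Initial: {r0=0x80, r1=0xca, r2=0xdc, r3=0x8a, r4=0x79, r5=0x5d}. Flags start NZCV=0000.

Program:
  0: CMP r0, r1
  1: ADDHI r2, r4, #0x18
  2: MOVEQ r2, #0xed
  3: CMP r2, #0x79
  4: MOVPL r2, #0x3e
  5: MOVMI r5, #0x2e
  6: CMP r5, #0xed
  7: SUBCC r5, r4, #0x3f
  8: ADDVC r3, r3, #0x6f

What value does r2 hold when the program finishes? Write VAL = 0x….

VAL = 0x3e

[0] flags=1000 → (cmp)
[1] flags=1000 HI?F → skip
[2] flags=1000 EQ?F → skip
[3] flags=0011 → (cmp)
[4] flags=0011 PL?T → r2=0x3e
[5] flags=0011 MI?F → skip
[6] flags=0000 → (cmp)
[7] flags=0000 CC?T → r5=0x3a
[8] flags=0000 VC?T → r3=0xf9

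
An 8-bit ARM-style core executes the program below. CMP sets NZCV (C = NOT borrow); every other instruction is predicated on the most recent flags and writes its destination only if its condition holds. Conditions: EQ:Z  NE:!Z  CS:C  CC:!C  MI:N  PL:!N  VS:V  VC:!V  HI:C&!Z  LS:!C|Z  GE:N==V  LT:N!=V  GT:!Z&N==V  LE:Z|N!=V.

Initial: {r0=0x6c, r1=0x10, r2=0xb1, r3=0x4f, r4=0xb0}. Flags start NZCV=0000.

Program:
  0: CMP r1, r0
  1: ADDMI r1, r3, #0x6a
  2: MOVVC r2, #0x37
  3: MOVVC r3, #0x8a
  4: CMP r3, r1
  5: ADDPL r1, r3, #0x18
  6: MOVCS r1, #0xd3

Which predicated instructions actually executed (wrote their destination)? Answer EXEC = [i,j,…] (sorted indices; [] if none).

[0] flags=1000 → (cmp)
[1] flags=1000 MI?T → r1=0xb9
[2] flags=1000 VC?T → r2=0x37
[3] flags=1000 VC?T → r3=0x8a
[4] flags=1000 → (cmp)
[5] flags=1000 PL?F → skip
[6] flags=1000 CS?F → skip

EXEC = [1,2,3]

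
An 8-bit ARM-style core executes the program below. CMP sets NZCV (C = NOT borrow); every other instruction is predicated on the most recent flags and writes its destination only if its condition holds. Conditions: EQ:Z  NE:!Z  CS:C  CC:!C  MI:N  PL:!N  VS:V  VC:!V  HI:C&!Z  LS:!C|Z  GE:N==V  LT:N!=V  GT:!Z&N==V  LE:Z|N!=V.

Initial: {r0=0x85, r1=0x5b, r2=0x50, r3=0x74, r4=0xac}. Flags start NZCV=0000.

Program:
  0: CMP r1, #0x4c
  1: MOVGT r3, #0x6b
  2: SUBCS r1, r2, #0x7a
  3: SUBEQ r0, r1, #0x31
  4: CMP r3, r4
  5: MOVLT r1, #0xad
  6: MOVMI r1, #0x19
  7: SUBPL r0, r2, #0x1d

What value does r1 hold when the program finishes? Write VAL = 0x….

[0] flags=0010 → (cmp)
[1] flags=0010 GT?T → r3=0x6b
[2] flags=0010 CS?T → r1=0xd6
[3] flags=0010 EQ?F → skip
[4] flags=1001 → (cmp)
[5] flags=1001 LT?F → skip
[6] flags=1001 MI?T → r1=0x19
[7] flags=1001 PL?F → skip

VAL = 0x19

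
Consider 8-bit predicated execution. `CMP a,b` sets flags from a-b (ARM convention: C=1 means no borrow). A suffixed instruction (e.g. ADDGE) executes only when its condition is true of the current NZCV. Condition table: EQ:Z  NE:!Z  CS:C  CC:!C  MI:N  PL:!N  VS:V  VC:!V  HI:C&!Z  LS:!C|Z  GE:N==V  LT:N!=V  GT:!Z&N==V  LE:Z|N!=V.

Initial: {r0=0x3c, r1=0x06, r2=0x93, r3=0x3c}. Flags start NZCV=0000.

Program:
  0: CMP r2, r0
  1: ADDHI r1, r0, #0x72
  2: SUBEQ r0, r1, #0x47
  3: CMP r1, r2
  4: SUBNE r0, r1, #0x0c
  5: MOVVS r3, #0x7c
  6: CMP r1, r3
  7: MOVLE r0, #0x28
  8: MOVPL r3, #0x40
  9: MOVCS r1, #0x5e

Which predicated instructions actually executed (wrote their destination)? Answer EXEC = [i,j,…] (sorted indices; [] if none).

EXEC = [1,4,7,8,9]

[0] flags=0011 → (cmp)
[1] flags=0011 HI?T → r1=0xae
[2] flags=0011 EQ?F → skip
[3] flags=0010 → (cmp)
[4] flags=0010 NE?T → r0=0xa2
[5] flags=0010 VS?F → skip
[6] flags=0011 → (cmp)
[7] flags=0011 LE?T → r0=0x28
[8] flags=0011 PL?T → r3=0x40
[9] flags=0011 CS?T → r1=0x5e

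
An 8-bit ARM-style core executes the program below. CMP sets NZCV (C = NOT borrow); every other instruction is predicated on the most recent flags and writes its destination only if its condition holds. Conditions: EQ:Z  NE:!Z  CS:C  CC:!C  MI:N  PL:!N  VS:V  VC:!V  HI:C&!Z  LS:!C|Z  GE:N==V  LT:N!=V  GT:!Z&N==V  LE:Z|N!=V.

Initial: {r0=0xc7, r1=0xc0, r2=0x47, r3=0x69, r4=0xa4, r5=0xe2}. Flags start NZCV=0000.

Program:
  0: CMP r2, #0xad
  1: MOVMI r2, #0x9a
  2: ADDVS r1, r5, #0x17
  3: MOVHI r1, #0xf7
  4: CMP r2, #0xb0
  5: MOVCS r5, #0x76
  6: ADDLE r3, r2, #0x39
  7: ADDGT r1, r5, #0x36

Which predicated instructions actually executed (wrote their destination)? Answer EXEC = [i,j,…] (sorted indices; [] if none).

[0] flags=1001 → (cmp)
[1] flags=1001 MI?T → r2=0x9a
[2] flags=1001 VS?T → r1=0xf9
[3] flags=1001 HI?F → skip
[4] flags=1000 → (cmp)
[5] flags=1000 CS?F → skip
[6] flags=1000 LE?T → r3=0xd3
[7] flags=1000 GT?F → skip

EXEC = [1,2,6]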